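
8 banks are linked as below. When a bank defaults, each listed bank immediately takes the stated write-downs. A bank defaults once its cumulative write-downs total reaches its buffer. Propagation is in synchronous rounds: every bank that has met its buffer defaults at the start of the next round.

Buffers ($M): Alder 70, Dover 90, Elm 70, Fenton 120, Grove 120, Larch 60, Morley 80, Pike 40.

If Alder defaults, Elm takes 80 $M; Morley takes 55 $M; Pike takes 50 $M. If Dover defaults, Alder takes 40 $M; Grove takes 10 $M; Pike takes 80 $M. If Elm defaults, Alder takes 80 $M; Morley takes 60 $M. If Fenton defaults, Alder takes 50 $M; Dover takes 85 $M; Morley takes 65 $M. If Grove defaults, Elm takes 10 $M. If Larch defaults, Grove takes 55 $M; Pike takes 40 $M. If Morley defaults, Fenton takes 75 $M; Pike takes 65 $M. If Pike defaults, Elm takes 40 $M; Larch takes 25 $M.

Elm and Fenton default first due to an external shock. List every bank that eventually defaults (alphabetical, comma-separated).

Alder, Elm, Fenton, Morley, Pike

Round 1 — Elm, Fenton default (initial).
  Alder: +80+50 → 130 ≥ 70
  Dover: +85 → 85 < 90
  Morley: +60+65 → 125 ≥ 80
Round 2 — Alder, Morley default.
  Pike: +50+65 → 115 ≥ 40
Round 3 — Pike defaults.
  Larch: +25 → 25 < 60
No further defaults.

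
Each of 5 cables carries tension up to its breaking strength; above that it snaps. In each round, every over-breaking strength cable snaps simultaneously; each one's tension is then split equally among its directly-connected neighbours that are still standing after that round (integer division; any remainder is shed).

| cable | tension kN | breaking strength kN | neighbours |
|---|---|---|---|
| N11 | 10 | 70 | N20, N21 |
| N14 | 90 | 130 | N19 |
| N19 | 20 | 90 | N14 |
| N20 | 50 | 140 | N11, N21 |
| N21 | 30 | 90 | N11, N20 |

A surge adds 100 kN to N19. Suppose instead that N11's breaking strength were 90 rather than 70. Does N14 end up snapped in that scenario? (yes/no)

yes

With N11's breaking strength at 90:
Round 1 — N19 at 120 > 90. N19 snaps.
  N19 sheds 120 kN to N14: 120 each.
    N14: 90+120 = 210 > 130
Round 2 — N14 snaps.
  N14 sheds 210 kN: no online neighbours, lost.
No further breaks.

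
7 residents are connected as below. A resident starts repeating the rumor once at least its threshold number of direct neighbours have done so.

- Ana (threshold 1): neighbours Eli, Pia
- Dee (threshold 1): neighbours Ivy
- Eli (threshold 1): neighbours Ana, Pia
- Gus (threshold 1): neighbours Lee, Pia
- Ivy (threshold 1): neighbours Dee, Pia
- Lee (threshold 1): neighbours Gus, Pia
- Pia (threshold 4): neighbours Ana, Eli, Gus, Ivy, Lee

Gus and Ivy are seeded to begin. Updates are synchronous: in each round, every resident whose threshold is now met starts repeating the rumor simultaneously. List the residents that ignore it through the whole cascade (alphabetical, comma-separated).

Round 1 — Gus, Ivy start repeating the rumor (initial).
Round 2 — checking thresholds:
  Dee: 1 of 1 neighbours ≥ 1, starts repeating the rumor.
  Lee: 1 of 2 neighbours ≥ 1, starts repeating the rumor.
  Pia: 2 of 5 neighbours < 4, below threshold.
Round 3 — no new spreads; cascade stops.

Ana, Eli, Pia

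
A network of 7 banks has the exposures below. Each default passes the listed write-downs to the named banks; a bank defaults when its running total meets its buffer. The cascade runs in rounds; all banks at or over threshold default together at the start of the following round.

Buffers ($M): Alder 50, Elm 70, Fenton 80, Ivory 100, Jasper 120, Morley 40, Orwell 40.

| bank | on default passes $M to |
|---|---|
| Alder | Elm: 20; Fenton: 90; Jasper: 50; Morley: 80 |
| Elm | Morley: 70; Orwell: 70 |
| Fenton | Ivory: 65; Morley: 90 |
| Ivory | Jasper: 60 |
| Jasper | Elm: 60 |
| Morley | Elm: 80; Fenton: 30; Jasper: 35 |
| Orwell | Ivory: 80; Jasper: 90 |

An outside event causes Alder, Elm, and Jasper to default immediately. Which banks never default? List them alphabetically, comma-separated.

Round 1 — Alder, Elm, Jasper default (initial).
  Fenton: +90 → 90 ≥ 80
  Morley: +80+70 → 150 ≥ 40
  Orwell: +70 → 70 ≥ 40
Round 2 — Fenton, Morley, Orwell default.
  Ivory: +65+80 → 145 ≥ 100
Round 3 — Ivory defaults.
No further defaults.

none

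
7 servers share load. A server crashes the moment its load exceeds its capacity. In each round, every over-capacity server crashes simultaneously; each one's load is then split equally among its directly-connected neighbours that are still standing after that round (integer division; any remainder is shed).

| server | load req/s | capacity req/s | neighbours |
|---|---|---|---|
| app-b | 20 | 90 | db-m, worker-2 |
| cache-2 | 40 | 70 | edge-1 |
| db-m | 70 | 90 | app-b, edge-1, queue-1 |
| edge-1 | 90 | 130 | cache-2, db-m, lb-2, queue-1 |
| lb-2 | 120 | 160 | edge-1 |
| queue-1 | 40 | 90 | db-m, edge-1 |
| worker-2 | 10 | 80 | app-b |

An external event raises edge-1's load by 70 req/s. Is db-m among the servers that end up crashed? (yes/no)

yes

Round 1 — edge-1 at 160 > 130. edge-1 crashes.
  edge-1 sheds 160 req/s to cache-2, db-m, lb-2, queue-1: 40 each.
    cache-2: 40+40 = 80 > 70
    db-m: 70+40 = 110 > 90
    lb-2: 120+40 = 160 ≤ 160
    queue-1: 40+40 = 80 ≤ 90
Round 2 — cache-2, db-m crash.
  cache-2 sheds 80 req/s: no online neighbours, lost.
  db-m sheds 110 req/s to app-b, queue-1: 55 each.
    app-b: 20+55 = 75 ≤ 90
    queue-1: 80+55 = 135 > 90
Round 3 — queue-1 crashes.
  queue-1 sheds 135 req/s: no online neighbours, lost.
No further crashes.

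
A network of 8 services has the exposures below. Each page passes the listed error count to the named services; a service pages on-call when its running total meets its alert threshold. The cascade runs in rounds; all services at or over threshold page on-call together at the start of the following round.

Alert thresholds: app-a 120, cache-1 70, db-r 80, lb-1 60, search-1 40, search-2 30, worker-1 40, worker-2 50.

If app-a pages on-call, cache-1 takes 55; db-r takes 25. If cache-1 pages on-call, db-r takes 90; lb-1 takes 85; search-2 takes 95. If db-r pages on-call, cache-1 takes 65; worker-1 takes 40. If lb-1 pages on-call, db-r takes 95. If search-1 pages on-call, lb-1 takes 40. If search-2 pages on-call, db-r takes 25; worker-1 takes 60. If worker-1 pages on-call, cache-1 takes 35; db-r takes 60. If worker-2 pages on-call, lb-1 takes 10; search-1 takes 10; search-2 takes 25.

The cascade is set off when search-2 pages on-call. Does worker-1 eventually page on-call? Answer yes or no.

Round 1 — search-2 pages on-call (initial).
  db-r: +25 → 25 < 80
  worker-1: +60 → 60 ≥ 40
Round 2 — worker-1 pages on-call.
  cache-1: +35 → 35 < 70
  db-r: +60 → 85 ≥ 80
Round 3 — db-r pages on-call.
  cache-1: +65 → 100 ≥ 70
Round 4 — cache-1 pages on-call.
  lb-1: +85 → 85 ≥ 60
Round 5 — lb-1 pages on-call.
No further pages.

yes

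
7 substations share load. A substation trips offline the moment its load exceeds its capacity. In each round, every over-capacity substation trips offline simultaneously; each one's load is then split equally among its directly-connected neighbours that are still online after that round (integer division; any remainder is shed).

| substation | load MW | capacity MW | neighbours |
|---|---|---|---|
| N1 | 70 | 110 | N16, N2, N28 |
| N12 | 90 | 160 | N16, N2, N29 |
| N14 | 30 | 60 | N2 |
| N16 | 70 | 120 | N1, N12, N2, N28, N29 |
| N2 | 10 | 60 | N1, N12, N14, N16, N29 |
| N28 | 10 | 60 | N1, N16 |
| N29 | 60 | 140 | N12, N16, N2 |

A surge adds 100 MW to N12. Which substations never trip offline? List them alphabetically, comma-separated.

Round 1 — N12 at 190 > 160. N12 trips offline.
  N12 sheds 190 MW to N16, N2, N29: 63 each (1 lost).
    N16: 70+63 = 133 > 120
    N2: 10+63 = 73 > 60
    N29: 60+63 = 123 ≤ 140
Round 2 — N16, N2 trip offline.
  N16 sheds 133 MW to N1, N28, N29: 44 each (1 lost).
    N1: 70+44 = 114 > 110
    N28: 10+44 = 54 ≤ 60
    N29: 123+44 = 167 > 140
  N2 sheds 73 MW to N1, N14, N29: 24 each (1 lost).
    N1: 114+24 = 138 > 110
    N14: 30+24 = 54 ≤ 60
    N29: 167+24 = 191 > 140
Round 3 — N1, N29 trip offline.
  N1 sheds 138 MW to N28: 138 each.
    N28: 54+138 = 192 > 60
  N29 sheds 191 MW: no online neighbours, lost.
Round 4 — N28 trips offline.
  N28 sheds 192 MW: no online neighbours, lost.
No further trips.

N14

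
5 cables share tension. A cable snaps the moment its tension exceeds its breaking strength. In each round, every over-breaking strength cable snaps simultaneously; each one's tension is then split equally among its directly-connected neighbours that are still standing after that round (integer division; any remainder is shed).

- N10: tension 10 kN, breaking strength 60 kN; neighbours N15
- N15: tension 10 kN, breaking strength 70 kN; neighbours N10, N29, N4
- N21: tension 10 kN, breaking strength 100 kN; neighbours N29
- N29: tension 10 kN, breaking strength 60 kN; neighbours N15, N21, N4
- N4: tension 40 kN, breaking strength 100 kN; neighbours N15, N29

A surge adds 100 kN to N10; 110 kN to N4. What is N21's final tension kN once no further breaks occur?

Round 1 — N10 at 110 > 60; N4 at 150 > 100. N10, N4 snap.
  N10 sheds 110 kN to N15: 110 each.
    N15: 10+110 = 120 > 70
  N4 sheds 150 kN to N15, N29: 75 each.
    N15: 120+75 = 195 > 70
    N29: 10+75 = 85 > 60
Round 2 — N15, N29 snap.
  N15 sheds 195 kN: no online neighbours, lost.
  N29 sheds 85 kN to N21: 85 each.
    N21: 10+85 = 95 ≤ 100
No further breaks.

95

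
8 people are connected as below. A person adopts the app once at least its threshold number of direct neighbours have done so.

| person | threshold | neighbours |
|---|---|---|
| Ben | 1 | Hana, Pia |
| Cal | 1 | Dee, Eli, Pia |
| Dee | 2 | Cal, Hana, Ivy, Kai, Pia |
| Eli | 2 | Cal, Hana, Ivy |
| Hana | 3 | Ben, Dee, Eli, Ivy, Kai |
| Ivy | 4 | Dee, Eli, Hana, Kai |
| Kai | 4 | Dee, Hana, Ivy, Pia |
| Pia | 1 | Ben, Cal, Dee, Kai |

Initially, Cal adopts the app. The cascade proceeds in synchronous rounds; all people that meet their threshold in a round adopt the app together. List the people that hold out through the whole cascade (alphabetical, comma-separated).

Round 1 — Cal adopts the app (initial).
Round 2 — checking thresholds:
  Dee: 1 of 5 neighbours < 2, holds.
  Eli: 1 of 3 neighbours < 2, holds.
  Pia: 1 of 4 neighbours ≥ 1, adopts the app.
Round 3 — checking thresholds:
  Ben: 1 of 2 neighbours ≥ 1, adopts the app.
  Dee: 2 of 5 neighbours ≥ 2, adopts the app.
  Eli: 1 of 3 neighbours < 2, holds.
  Kai: 1 of 4 neighbours < 4, holds.
Round 4 — no new adoptions; cascade stops.

Eli, Hana, Ivy, Kai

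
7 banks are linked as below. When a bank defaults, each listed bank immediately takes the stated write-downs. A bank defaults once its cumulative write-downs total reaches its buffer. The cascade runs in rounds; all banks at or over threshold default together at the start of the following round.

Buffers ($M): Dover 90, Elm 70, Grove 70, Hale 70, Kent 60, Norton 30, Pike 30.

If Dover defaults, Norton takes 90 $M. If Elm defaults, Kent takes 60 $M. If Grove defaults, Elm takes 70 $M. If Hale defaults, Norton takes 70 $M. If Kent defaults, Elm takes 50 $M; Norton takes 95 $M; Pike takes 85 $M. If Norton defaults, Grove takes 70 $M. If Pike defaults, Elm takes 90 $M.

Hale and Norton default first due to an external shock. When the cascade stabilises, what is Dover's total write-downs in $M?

0

Round 1 — Hale, Norton default (initial).
  Grove: +70 → 70 ≥ 70
Round 2 — Grove defaults.
  Elm: +70 → 70 ≥ 70
Round 3 — Elm defaults.
  Kent: +60 → 60 ≥ 60
Round 4 — Kent defaults.
  Pike: +85 → 85 ≥ 30
Round 5 — Pike defaults.
No further defaults.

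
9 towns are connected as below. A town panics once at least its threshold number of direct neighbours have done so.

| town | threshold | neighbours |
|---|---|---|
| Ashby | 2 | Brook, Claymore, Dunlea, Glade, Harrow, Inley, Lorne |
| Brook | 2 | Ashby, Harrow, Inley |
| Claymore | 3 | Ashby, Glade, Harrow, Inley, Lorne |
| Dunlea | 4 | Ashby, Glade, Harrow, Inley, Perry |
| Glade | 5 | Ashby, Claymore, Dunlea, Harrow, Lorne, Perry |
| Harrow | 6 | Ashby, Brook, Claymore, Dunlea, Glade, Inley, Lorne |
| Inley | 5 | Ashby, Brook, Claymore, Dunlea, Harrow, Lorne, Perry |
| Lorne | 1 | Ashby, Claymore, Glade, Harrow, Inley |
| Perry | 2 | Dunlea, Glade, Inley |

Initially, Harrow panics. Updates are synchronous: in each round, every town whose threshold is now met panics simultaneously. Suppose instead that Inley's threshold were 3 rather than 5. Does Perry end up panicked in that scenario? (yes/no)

With Inley's threshold at 3:
Round 1 — Harrow panics (initial).
Round 2 — checking thresholds:
  Ashby: 1 of 7 neighbours < 2, holds.
  Brook: 1 of 3 neighbours < 2, holds.
  Claymore: 1 of 5 neighbours < 3, holds.
  Dunlea: 1 of 5 neighbours < 4, holds.
  Glade: 1 of 6 neighbours < 5, holds.
  Inley: 1 of 7 neighbours < 3, holds.
  Lorne: 1 of 5 neighbours ≥ 1, panics.
Round 3 — checking thresholds:
  Ashby: 2 of 7 neighbours ≥ 2, panics.
  Brook: 1 of 3 neighbours < 2, holds.
  Claymore: 2 of 5 neighbours < 3, holds.
  Dunlea: 1 of 5 neighbours < 4, holds.
  Glade: 2 of 6 neighbours < 5, holds.
  Inley: 2 of 7 neighbours < 3, holds.
Round 4 — checking thresholds:
  Brook: 2 of 3 neighbours ≥ 2, panics.
  Claymore: 3 of 5 neighbours ≥ 3, panics.
  Dunlea: 2 of 5 neighbours < 4, holds.
  Glade: 3 of 6 neighbours < 5, holds.
  Inley: 3 of 7 neighbours ≥ 3, panics.
Round 5 — no new panics; cascade stops.

no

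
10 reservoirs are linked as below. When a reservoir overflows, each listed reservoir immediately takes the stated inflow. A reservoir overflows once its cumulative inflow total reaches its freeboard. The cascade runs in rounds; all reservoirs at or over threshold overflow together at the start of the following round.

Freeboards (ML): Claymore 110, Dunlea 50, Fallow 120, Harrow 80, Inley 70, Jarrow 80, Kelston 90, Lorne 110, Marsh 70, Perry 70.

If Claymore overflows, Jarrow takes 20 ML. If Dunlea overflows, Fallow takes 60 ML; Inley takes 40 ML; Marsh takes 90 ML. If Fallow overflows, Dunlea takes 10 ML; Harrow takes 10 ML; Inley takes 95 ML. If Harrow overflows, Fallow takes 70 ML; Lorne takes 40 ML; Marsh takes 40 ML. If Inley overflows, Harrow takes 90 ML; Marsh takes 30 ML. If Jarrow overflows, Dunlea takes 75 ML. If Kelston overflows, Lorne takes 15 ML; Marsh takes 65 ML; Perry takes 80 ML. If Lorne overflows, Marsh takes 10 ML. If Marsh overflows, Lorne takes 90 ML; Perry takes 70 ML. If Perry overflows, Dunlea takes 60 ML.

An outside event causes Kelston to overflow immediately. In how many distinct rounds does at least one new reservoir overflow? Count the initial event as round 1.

Round 1 — Kelston overflows (initial).
  Lorne: +15 → 15 < 110
  Marsh: +65 → 65 < 70
  Perry: +80 → 80 ≥ 70
Round 2 — Perry overflows.
  Dunlea: +60 → 60 ≥ 50
Round 3 — Dunlea overflows.
  Fallow: +60 → 60 < 120
  Inley: +40 → 40 < 70
  Marsh: +90 → 155 ≥ 70
Round 4 — Marsh overflows.
  Lorne: +90 → 105 < 110
No further overflows.

4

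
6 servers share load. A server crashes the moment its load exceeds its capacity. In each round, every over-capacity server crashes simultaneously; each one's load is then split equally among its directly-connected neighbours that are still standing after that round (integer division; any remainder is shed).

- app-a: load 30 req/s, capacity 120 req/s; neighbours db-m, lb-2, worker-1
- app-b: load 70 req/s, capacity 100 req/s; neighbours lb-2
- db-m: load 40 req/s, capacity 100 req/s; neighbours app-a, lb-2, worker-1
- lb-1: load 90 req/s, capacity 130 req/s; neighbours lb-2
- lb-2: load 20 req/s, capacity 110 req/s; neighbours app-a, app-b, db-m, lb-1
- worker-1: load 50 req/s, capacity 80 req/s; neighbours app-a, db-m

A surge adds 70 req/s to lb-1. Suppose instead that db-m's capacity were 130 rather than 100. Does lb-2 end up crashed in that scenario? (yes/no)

With db-m's capacity at 130:
Round 1 — lb-1 at 160 > 130. lb-1 crashes.
  lb-1 sheds 160 req/s to lb-2: 160 each.
    lb-2: 20+160 = 180 > 110
Round 2 — lb-2 crashes.
  lb-2 sheds 180 req/s to app-a, app-b, db-m: 60 each.
    app-a: 30+60 = 90 ≤ 120
    app-b: 70+60 = 130 > 100
    db-m: 40+60 = 100 ≤ 130
Round 3 — app-b crashes.
  app-b sheds 130 req/s: no online neighbours, lost.
No further crashes.

yes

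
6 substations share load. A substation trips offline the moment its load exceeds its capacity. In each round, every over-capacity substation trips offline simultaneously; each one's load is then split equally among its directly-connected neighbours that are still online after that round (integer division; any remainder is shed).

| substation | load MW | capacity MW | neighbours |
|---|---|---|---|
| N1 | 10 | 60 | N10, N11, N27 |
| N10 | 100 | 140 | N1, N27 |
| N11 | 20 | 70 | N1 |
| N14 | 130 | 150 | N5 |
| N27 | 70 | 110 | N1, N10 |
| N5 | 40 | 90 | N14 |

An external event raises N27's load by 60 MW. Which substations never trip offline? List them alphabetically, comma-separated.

N14, N5

Round 1 — N27 at 130 > 110. N27 trips offline.
  N27 sheds 130 MW to N1, N10: 65 each.
    N1: 10+65 = 75 > 60
    N10: 100+65 = 165 > 140
Round 2 — N1, N10 trip offline.
  N1 sheds 75 MW to N11: 75 each.
    N11: 20+75 = 95 > 70
  N10 sheds 165 MW: no online neighbours, lost.
Round 3 — N11 trips offline.
  N11 sheds 95 MW: no online neighbours, lost.
No further trips.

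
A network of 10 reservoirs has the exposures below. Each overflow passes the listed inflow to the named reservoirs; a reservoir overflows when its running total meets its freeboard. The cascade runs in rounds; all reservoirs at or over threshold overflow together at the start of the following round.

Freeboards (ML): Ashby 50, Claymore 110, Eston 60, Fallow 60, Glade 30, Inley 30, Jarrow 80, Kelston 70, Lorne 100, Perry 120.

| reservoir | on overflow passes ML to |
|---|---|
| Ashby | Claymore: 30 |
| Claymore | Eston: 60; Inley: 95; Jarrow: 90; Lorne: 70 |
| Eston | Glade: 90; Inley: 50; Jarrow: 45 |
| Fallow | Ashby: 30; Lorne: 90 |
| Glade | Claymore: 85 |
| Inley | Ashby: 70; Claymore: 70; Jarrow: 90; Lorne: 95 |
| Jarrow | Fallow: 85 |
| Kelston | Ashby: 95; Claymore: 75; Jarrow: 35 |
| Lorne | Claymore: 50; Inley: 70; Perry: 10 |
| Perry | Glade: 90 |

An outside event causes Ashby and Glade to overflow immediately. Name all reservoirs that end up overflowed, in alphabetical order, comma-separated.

Ashby, Claymore, Eston, Fallow, Glade, Inley, Jarrow, Lorne

Round 1 — Ashby, Glade overflow (initial).
  Claymore: +30+85 → 115 ≥ 110
Round 2 — Claymore overflows.
  Eston: +60 → 60 ≥ 60
  Inley: +95 → 95 ≥ 30
  Jarrow: +90 → 90 ≥ 80
  Lorne: +70 → 70 < 100
Round 3 — Eston, Inley, Jarrow overflow.
  Fallow: +85 → 85 ≥ 60
  Lorne: +95 → 165 ≥ 100
Round 4 — Fallow, Lorne overflow.
  Perry: +10 → 10 < 120
No further overflows.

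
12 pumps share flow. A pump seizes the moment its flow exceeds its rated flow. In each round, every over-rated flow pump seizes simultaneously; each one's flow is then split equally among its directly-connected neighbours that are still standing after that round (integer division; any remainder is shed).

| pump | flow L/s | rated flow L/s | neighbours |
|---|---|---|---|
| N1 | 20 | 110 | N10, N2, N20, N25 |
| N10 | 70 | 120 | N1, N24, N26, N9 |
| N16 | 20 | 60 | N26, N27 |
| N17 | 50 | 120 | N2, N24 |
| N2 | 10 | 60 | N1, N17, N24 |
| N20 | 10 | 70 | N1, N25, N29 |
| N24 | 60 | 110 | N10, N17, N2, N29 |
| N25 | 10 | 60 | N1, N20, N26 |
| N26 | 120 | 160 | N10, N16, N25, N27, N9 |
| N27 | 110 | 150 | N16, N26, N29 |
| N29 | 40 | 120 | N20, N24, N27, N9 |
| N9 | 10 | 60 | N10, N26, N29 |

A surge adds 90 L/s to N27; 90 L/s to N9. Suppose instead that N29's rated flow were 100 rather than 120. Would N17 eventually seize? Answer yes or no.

yes

With N29's rated flow at 100:
Round 1 — N27 at 200 > 150; N9 at 100 > 60. N27, N9 seize.
  N27 sheds 200 L/s to N16, N26, N29: 66 each (2 lost).
    N16: 20+66 = 86 > 60
    N26: 120+66 = 186 > 160
    N29: 40+66 = 106 > 100
  N9 sheds 100 L/s to N10, N26, N29: 33 each (1 lost).
    N10: 70+33 = 103 ≤ 120
    N26: 186+33 = 219 > 160
    N29: 106+33 = 139 > 100
Round 2 — N16, N26, N29 seize.
  N16 sheds 86 L/s: no online neighbours, lost.
  N26 sheds 219 L/s to N10, N25: 109 each (1 lost).
    N10: 103+109 = 212 > 120
    N25: 10+109 = 119 > 60
  N29 sheds 139 L/s to N20, N24: 69 each (1 lost).
    N20: 10+69 = 79 > 70
    N24: 60+69 = 129 > 110
Round 3 — N10, N20, N24, N25 seize.
  N10 sheds 212 L/s to N1: 212 each.
    N1: 20+212 = 232 > 110
  N20 sheds 79 L/s to N1: 79 each.
    N1: 232+79 = 311 > 110
  N24 sheds 129 L/s to N17, N2: 64 each (1 lost).
    N17: 50+64 = 114 ≤ 120
    N2: 10+64 = 74 > 60
  N25 sheds 119 L/s to N1: 119 each.
    N1: 311+119 = 430 > 110
Round 4 — N1, N2 seize.
  N1 sheds 430 L/s: no online neighbours, lost.
  N2 sheds 74 L/s to N17: 74 each.
    N17: 114+74 = 188 > 120
Round 5 — N17 seizes.
  N17 sheds 188 L/s: no online neighbours, lost.
No further seizures.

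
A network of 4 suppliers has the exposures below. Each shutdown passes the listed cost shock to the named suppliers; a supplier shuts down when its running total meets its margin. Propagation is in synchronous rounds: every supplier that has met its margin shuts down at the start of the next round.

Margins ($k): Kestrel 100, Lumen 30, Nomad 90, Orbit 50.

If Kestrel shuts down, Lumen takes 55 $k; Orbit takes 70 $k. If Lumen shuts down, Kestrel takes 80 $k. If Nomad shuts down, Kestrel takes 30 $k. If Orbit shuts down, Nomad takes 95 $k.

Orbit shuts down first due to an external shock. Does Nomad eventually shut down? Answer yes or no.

yes

Round 1 — Orbit shuts down (initial).
  Nomad: +95 → 95 ≥ 90
Round 2 — Nomad shuts down.
  Kestrel: +30 → 30 < 100
No further shutdowns.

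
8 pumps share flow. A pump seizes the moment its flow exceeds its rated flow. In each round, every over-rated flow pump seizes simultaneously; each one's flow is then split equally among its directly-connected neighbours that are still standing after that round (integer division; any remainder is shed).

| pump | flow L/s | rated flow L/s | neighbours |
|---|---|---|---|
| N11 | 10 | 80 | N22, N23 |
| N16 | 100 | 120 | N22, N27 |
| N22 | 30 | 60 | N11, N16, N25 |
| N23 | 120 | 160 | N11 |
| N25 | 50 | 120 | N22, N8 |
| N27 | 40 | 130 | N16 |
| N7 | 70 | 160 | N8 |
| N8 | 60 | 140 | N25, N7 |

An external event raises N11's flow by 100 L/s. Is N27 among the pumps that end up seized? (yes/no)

Round 1 — N11 at 110 > 80. N11 seizes.
  N11 sheds 110 L/s to N22, N23: 55 each.
    N22: 30+55 = 85 > 60
    N23: 120+55 = 175 > 160
Round 2 — N22, N23 seize.
  N22 sheds 85 L/s to N16, N25: 42 each (1 lost).
    N16: 100+42 = 142 > 120
    N25: 50+42 = 92 ≤ 120
  N23 sheds 175 L/s: no online neighbours, lost.
Round 3 — N16 seizes.
  N16 sheds 142 L/s to N27: 142 each.
    N27: 40+142 = 182 > 130
Round 4 — N27 seizes.
  N27 sheds 182 L/s: no online neighbours, lost.
No further seizures.

yes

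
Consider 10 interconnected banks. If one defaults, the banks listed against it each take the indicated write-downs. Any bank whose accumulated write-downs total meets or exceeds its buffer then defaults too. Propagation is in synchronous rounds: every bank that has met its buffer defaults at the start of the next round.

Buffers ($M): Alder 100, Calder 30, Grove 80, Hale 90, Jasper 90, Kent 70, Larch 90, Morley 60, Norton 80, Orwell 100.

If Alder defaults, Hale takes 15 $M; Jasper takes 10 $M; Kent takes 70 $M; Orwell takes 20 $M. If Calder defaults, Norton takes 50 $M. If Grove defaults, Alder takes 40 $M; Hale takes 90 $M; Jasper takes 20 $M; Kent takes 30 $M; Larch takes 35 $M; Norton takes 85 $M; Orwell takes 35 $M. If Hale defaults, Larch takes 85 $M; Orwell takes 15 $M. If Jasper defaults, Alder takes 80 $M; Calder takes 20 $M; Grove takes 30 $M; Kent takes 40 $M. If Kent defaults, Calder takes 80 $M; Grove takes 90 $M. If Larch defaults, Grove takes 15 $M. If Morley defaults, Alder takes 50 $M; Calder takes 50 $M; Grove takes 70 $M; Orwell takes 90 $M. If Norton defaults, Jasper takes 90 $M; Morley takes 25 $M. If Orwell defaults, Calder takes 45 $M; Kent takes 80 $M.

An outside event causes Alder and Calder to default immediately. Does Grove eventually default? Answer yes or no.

yes

Round 1 — Alder, Calder default (initial).
  Hale: +15 → 15 < 90
  Jasper: +10 → 10 < 90
  Kent: +70 → 70 ≥ 70
  Norton: +50 → 50 < 80
  Orwell: +20 → 20 < 100
Round 2 — Kent defaults.
  Grove: +90 → 90 ≥ 80
Round 3 — Grove defaults.
  Hale: +90 → 105 ≥ 90
  Jasper: +20 → 30 < 90
  Larch: +35 → 35 < 90
  Norton: +85 → 135 ≥ 80
  Orwell: +35 → 55 < 100
Round 4 — Hale, Norton default.
  Jasper: +90 → 120 ≥ 90
  Larch: +85 → 120 ≥ 90
  Morley: +25 → 25 < 60
  Orwell: +15 → 70 < 100
Round 5 — Jasper, Larch default.
No further defaults.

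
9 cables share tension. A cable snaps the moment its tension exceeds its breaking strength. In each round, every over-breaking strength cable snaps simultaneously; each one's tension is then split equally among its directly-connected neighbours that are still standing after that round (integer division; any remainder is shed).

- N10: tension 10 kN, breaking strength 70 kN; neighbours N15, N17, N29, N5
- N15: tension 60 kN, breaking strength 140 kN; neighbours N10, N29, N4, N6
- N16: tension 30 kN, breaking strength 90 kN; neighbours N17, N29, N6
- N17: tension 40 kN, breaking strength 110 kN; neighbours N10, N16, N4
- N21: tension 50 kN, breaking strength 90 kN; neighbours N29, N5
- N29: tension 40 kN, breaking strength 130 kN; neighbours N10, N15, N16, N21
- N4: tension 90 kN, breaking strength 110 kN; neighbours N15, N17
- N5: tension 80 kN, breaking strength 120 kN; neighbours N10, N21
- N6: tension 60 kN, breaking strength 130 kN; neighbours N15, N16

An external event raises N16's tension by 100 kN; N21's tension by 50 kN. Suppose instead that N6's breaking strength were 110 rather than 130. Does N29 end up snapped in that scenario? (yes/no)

With N6's breaking strength at 110:
Round 1 — N16 at 130 > 90; N21 at 100 > 90. N16, N21 snap.
  N16 sheds 130 kN to N17, N29, N6: 43 each (1 lost).
    N17: 40+43 = 83 ≤ 110
    N29: 40+43 = 83 ≤ 130
    N6: 60+43 = 103 ≤ 110
  N21 sheds 100 kN to N29, N5: 50 each.
    N29: 83+50 = 133 > 130
    N5: 80+50 = 130 > 120
Round 2 — N29, N5 snap.
  N29 sheds 133 kN to N10, N15: 66 each (1 lost).
    N10: 10+66 = 76 > 70
    N15: 60+66 = 126 ≤ 140
  N5 sheds 130 kN to N10: 130 each.
    N10: 76+130 = 206 > 70
Round 3 — N10 snaps.
  N10 sheds 206 kN to N15, N17: 103 each.
    N15: 126+103 = 229 > 140
    N17: 83+103 = 186 > 110
Round 4 — N15, N17 snap.
  N15 sheds 229 kN to N4, N6: 114 each (1 lost).
    N4: 90+114 = 204 > 110
    N6: 103+114 = 217 > 110
  N17 sheds 186 kN to N4: 186 each.
    N4: 204+186 = 390 > 110
Round 5 — N4, N6 snap.
  N4 sheds 390 kN: no online neighbours, lost.
  N6 sheds 217 kN: no online neighbours, lost.
No further breaks.

yes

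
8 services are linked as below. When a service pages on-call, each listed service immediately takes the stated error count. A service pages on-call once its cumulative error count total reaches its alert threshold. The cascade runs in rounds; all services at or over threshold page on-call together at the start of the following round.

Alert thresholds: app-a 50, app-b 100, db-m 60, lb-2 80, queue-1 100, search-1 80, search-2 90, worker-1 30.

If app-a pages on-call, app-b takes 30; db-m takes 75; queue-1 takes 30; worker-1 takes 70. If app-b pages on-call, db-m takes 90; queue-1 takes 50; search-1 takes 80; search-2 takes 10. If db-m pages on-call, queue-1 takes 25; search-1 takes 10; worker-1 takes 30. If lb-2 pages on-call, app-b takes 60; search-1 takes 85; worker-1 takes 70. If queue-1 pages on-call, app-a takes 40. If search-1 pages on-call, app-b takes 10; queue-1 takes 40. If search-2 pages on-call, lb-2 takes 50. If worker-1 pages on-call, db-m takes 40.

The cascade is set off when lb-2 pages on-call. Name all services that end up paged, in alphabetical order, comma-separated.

Round 1 — lb-2 pages on-call (initial).
  app-b: +60 → 60 < 100
  search-1: +85 → 85 ≥ 80
  worker-1: +70 → 70 ≥ 30
Round 2 — search-1, worker-1 page on-call.
  app-b: +10 → 70 < 100
  db-m: +40 → 40 < 60
  queue-1: +40 → 40 < 100
No further pages.

lb-2, search-1, worker-1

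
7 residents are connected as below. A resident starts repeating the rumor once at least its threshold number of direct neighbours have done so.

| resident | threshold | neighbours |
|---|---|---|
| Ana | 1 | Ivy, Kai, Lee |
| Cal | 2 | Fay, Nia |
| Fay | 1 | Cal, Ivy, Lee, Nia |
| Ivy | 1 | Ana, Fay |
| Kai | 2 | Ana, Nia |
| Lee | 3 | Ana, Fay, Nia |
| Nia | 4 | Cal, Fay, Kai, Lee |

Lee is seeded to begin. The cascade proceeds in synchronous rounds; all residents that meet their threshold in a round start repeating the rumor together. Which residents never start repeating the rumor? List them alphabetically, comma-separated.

Cal, Kai, Nia

Round 1 — Lee starts repeating the rumor (initial).
Round 2 — checking thresholds:
  Ana: 1 of 3 neighbours ≥ 1, starts repeating the rumor.
  Fay: 1 of 4 neighbours ≥ 1, starts repeating the rumor.
  Nia: 1 of 4 neighbours < 4, holds.
Round 3 — checking thresholds:
  Cal: 1 of 2 neighbours < 2, holds.
  Ivy: 2 of 2 neighbours ≥ 1, starts repeating the rumor.
  Kai: 1 of 2 neighbours < 2, holds.
  Nia: 2 of 4 neighbours < 4, holds.
Round 4 — no new spreads; cascade stops.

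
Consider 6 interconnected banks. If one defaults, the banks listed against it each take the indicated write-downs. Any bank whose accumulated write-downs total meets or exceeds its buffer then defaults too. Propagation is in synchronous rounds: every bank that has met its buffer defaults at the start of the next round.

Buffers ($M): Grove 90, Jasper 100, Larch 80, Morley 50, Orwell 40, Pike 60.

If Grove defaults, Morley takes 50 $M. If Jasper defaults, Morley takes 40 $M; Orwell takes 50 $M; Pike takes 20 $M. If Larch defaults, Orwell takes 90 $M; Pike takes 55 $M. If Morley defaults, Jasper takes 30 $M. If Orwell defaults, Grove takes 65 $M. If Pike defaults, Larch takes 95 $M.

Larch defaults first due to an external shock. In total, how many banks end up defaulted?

2

Round 1 — Larch defaults (initial).
  Orwell: +90 → 90 ≥ 40
  Pike: +55 → 55 < 60
Round 2 — Orwell defaults.
  Grove: +65 → 65 < 90
No further defaults.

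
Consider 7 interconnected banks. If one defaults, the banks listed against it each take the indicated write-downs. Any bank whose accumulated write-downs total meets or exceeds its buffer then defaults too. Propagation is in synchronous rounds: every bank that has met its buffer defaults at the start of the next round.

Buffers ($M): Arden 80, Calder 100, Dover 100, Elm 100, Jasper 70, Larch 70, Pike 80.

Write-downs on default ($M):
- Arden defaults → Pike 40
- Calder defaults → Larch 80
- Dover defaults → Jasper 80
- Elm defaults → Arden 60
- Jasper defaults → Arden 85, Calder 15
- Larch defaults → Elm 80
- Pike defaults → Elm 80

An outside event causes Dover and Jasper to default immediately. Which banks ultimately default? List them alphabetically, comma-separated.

Arden, Dover, Jasper

Round 1 — Dover, Jasper default (initial).
  Arden: +85 → 85 ≥ 80
  Calder: +15 → 15 < 100
Round 2 — Arden defaults.
  Pike: +40 → 40 < 80
No further defaults.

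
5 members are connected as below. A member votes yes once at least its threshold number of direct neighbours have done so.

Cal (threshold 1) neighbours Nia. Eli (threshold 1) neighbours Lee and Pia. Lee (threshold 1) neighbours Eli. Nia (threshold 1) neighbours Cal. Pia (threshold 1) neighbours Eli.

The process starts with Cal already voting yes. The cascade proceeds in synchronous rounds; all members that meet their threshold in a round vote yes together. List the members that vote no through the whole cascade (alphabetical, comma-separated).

Round 1 — Cal votes yes (initial).
Round 2 — checking thresholds:
  Nia: 1 of 1 neighbours ≥ 1, votes yes.
Round 3 — no new yes votes; cascade stops.

Eli, Lee, Pia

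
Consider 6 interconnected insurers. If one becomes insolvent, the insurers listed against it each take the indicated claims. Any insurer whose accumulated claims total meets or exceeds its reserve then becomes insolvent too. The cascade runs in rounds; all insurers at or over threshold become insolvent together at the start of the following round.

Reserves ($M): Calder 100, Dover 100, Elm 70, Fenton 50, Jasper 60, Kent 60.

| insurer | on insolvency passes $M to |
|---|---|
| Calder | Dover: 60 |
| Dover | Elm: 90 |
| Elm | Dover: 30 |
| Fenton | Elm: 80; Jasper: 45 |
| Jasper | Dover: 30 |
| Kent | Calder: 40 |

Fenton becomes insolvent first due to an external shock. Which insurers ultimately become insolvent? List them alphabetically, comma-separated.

Elm, Fenton

Round 1 — Fenton becomes insolvent (initial).
  Elm: +80 → 80 ≥ 70
  Jasper: +45 → 45 < 60
Round 2 — Elm becomes insolvent.
  Dover: +30 → 30 < 100
No further insolvencies.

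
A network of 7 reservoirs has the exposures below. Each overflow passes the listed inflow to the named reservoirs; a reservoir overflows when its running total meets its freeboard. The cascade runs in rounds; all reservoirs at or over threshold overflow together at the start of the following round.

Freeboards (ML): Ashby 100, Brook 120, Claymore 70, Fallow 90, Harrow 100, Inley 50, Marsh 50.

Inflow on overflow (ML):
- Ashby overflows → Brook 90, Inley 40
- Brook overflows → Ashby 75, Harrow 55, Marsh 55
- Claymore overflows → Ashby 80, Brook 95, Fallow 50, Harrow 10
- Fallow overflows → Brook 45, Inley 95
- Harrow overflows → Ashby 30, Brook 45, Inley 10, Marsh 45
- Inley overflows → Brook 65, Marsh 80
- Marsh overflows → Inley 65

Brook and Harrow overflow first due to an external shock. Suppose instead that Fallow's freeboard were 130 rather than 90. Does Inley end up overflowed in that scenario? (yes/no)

With Fallow's freeboard at 130:
Round 1 — Brook, Harrow overflow (initial).
  Ashby: +75+30 → 105 ≥ 100
  Inley: +10 → 10 < 50
  Marsh: +55+45 → 100 ≥ 50
Round 2 — Ashby, Marsh overflow.
  Inley: +40+65 → 115 ≥ 50
Round 3 — Inley overflows.
No further overflows.

yes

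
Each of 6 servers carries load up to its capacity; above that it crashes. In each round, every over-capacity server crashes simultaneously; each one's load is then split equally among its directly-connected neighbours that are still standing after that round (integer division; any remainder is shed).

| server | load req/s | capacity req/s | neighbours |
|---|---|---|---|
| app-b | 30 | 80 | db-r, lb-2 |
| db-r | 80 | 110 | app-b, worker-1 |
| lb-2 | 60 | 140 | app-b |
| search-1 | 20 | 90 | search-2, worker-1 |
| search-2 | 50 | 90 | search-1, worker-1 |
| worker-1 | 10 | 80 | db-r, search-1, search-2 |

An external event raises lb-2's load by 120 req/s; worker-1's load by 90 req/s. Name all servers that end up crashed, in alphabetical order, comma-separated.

app-b, db-r, lb-2, worker-1

Round 1 — lb-2 at 180 > 140; worker-1 at 100 > 80. lb-2, worker-1 crash.
  lb-2 sheds 180 req/s to app-b: 180 each.
    app-b: 30+180 = 210 > 80
  worker-1 sheds 100 req/s to db-r, search-1, search-2: 33 each (1 lost).
    db-r: 80+33 = 113 > 110
    search-1: 20+33 = 53 ≤ 90
    search-2: 50+33 = 83 ≤ 90
Round 2 — app-b, db-r crash.
  app-b sheds 210 req/s: no online neighbours, lost.
  db-r sheds 113 req/s: no online neighbours, lost.
No further crashes.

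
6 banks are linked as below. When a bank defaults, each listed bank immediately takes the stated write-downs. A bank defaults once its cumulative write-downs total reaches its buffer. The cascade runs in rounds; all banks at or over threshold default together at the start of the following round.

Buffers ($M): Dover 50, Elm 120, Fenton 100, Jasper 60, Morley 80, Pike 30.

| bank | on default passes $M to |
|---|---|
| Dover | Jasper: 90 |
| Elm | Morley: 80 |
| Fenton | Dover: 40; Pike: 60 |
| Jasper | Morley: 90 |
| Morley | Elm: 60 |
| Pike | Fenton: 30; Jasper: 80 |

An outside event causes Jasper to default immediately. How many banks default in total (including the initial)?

Round 1 — Jasper defaults (initial).
  Morley: +90 → 90 ≥ 80
Round 2 — Morley defaults.
  Elm: +60 → 60 < 120
No further defaults.

2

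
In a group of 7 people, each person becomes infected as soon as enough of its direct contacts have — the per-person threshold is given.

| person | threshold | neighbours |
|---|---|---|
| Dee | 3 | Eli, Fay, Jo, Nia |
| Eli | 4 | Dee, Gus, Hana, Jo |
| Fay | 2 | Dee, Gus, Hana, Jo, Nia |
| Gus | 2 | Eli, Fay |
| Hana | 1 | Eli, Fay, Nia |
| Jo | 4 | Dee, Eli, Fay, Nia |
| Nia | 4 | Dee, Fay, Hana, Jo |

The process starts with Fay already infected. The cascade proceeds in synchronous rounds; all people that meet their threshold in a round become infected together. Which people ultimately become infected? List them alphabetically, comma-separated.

Round 1 — Fay becomes infected (initial).
Round 2 — checking thresholds:
  Dee: 1 of 4 neighbours < 3, not yet.
  Gus: 1 of 2 neighbours < 2, not yet.
  Hana: 1 of 3 neighbours ≥ 1, becomes infected.
  Jo: 1 of 4 neighbours < 4, not yet.
  Nia: 1 of 4 neighbours < 4, not yet.
Round 3 — no new infections; cascade stops.

Fay, Hana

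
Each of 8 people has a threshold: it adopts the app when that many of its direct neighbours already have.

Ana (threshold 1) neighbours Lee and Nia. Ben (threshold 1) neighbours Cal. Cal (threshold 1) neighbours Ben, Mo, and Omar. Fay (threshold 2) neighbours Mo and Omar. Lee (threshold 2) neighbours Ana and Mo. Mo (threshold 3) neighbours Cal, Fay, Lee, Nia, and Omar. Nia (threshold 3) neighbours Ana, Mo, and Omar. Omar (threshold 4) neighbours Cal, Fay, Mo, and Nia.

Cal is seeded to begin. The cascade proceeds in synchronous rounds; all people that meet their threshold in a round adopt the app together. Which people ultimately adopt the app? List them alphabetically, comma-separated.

Ben, Cal

Round 1 — Cal adopts the app (initial).
Round 2 — checking thresholds:
  Ben: 1 of 1 neighbours ≥ 1, adopts the app.
  Mo: 1 of 5 neighbours < 3, below threshold.
  Omar: 1 of 4 neighbours < 4, below threshold.
Round 3 — no new adoptions; cascade stops.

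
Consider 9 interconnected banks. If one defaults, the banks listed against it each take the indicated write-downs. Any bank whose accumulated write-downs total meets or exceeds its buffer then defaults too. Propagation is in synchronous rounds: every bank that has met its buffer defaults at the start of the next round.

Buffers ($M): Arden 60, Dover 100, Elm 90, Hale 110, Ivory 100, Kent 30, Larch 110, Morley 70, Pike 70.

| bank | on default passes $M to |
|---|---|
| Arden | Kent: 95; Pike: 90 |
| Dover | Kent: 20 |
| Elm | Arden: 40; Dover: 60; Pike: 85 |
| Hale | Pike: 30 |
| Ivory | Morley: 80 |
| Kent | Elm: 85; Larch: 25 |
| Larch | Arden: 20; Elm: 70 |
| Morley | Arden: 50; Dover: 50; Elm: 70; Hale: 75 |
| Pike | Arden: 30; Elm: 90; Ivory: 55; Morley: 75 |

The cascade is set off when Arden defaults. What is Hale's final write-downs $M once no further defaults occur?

Round 1 — Arden defaults (initial).
  Kent: +95 → 95 ≥ 30
  Pike: +90 → 90 ≥ 70
Round 2 — Kent, Pike default.
  Elm: +85+90 → 175 ≥ 90
  Ivory: +55 → 55 < 100
  Larch: +25 → 25 < 110
  Morley: +75 → 75 ≥ 70
Round 3 — Elm, Morley default.
  Dover: +60+50 → 110 ≥ 100
  Hale: +75 → 75 < 110
Round 4 — Dover defaults.
No further defaults.

75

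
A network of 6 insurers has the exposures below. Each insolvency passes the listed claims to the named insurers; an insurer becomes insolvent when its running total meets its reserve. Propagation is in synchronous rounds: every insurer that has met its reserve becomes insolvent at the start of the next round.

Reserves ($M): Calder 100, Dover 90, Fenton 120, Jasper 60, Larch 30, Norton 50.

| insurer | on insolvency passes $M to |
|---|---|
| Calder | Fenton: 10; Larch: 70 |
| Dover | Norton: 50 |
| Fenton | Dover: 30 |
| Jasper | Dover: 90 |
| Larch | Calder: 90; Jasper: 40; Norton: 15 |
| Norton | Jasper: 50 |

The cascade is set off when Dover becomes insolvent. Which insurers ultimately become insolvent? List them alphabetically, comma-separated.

Dover, Norton

Round 1 — Dover becomes insolvent (initial).
  Norton: +50 → 50 ≥ 50
Round 2 — Norton becomes insolvent.
  Jasper: +50 → 50 < 60
No further insolvencies.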